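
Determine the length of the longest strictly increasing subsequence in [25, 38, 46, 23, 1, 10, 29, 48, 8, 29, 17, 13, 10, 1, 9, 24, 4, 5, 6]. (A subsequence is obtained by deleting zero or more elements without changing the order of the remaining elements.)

Scanning left to right, the best length ending at each element is: 25→1, 38→2, 46→3, 23→1, 1→1, 10→2, 29→3, 48→4, 8→2, 29→3, 17→3, 13→3, 10→3, 1→1, 9→3, 24→4, 4→2, 5→3, 6→4.
So the longest increasing subsequence has length 4, e.g. 25, 38, 46, 48.

4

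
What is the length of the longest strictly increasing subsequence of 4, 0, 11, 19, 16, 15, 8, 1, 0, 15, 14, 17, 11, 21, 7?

Scanning left to right, the best length ending at each element is: 4→1, 0→1, 11→2, 19→3, 16→3, 15→3, 8→2, 1→2, 0→1, 15→3, 14→3, 17→4, 11→3, 21→5, 7→3.
So the longest increasing subsequence has length 5, e.g. 4, 11, 16, 17, 21.

5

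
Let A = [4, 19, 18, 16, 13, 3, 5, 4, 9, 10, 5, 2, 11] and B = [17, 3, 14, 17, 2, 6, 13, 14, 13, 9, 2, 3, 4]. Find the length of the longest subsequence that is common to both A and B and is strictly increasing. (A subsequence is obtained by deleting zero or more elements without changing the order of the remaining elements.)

2

A longest common strictly increasing subsequence is 3, 9 (length 2); it appears in order in both A and B, and no longer such subsequence exists.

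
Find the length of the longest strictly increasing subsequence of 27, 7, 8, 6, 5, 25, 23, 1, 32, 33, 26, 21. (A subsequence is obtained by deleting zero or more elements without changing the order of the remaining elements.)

Let dp[i] be the longest increasing subsequence ending at position i. Then dp = [1, 1, 2, 1, 1, 3, 3, 1, 4, 5, 4, 3].
The maximum is 5; one witness is 7, 8, 25, 32, 33 at positions 2,3,6,9,10.

5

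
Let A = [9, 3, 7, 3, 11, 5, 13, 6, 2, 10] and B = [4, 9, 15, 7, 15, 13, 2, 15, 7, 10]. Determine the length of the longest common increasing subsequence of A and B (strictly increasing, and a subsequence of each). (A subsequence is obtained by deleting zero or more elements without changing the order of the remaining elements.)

A longest common strictly increasing subsequence is 9, 13 (length 2); it appears in order in both A and B, and no longer such subsequence exists.

2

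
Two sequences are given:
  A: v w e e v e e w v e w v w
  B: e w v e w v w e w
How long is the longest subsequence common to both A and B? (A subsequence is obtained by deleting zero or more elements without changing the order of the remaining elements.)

A longest common subsequence is wvewvew (length 7); the LCS DP confirms no longer common subsequence exists.

7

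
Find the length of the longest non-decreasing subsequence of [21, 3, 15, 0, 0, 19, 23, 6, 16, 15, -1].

4

One longest non-decreasing subsequence is 3, 15, 19, 23 (positions 2,3,6,7), of length 4; no longer one exists.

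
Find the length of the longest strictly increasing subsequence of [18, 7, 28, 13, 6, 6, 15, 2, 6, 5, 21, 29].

5

One longest increasing subsequence is 7, 13, 15, 21, 29 (positions 2,4,7,11,12), of length 5; no longer one exists.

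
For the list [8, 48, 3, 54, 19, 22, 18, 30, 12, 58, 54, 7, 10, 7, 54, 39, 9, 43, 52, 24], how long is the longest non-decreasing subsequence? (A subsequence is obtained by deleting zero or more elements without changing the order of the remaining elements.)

7

Scanning left to right, the best length ending at each element is: 8→1, 48→2, 3→1, 54→3, 19→2, 22→3, 18→2, 30→4, 12→2, 58→5, 54→5, 7→2, 10→3, 7→3, 54→6, 39→5, 9→4, 43→6, 52→7, 24→5.
So the longest non-decreasing subsequence has length 7, e.g. 8, 19, 22, 30, 39, 43, 52.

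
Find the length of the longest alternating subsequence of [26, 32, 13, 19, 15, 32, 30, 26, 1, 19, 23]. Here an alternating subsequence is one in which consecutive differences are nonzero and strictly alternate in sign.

A longest alternating subsequence is 26, 32, 13, 19, 15, 32, 1, 19 (positions 1,2,3,4,5,6,9,10); its 7 consecutive differences strictly alternate in sign, and length 8 is optimal.

8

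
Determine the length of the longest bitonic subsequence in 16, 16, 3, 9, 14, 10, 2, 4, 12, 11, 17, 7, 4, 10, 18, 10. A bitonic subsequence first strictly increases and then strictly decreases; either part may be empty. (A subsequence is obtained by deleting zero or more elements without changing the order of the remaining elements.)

Let inc[i] be the LIS ending at i and dec[i] the longest strictly decreasing subsequence starting at i. inc = [1, 1, 1, 2, 3, 3, 1, 2, 4, 4, 5, 3, 2, 4, 6, 4], dec = [6, 6, 2, 3, 5, 3, 1, 1, 4, 3, 3, 2, 1, 1, 2, 1].
max_i inc[i]+dec[i]−1 = 7, with one witness 3, 9, 14, 12, 11, 7, 4.

7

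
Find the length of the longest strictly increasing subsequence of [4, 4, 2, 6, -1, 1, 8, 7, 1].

3

Scanning left to right, the best length ending at each element is: 4→1, 4→1, 2→1, 6→2, -1→1, 1→2, 8→3, 7→3, 1→2.
So the longest increasing subsequence has length 3, e.g. 4, 6, 8.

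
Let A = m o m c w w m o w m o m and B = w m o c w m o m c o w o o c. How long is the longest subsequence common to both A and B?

8

A longest common subsequence is mocwmowo (length 8); the LCS DP confirms no longer common subsequence exists.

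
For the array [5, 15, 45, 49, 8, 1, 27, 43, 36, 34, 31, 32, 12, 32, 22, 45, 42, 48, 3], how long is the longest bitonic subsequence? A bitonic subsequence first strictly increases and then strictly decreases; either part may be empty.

10

One longest bitonic subsequence is 5, 15, 45, 49, 43, 36, 34, 32, 22, 3 (positions 1,2,3,4,8,9,10,14,15,19): it rises to 49 then falls. Length 10 is optimal.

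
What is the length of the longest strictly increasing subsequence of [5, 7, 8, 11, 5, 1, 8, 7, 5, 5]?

4

Let dp[i] be the longest increasing subsequence ending at position i. Then dp = [1, 2, 3, 4, 1, 1, 3, 2, 2, 2].
The maximum is 4; one witness is 5, 7, 8, 11 at positions 1,2,3,4.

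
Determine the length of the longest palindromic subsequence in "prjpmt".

Using dp[i][j] = 2 + dp[i+1][j−1] if the ends match, else max(dp[i+1][j], dp[i][j−1]):
dp[1][6] = 3. A witness is pjp at positions 1,3,4.

3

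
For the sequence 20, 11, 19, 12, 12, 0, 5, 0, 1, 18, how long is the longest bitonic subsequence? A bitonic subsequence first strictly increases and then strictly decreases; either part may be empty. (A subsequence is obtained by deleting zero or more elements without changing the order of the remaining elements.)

One longest bitonic subsequence is 20, 19, 12, 5, 1 (positions 1,3,5,7,9): it rises to 20 then falls. Length 5 is optimal.

5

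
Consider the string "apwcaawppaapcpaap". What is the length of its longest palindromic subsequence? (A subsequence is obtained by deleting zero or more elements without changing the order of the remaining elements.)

Using dp[i][j] = 2 + dp[i+1][j−1] if the ends match, else max(dp[i+1][j], dp[i][j−1]):
dp[1][17] = 12. A witness is paappaappaap at positions 2,5,6,8,9,10,11,12,14,15,16,17.

12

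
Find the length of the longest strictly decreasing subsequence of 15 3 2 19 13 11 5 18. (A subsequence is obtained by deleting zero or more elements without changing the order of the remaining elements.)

Let dp[i] be the longest decreasing subsequence ending at position i. Then dp = [1, 2, 3, 1, 2, 3, 4, 2].
The maximum is 4; one witness is 15, 13, 11, 5 at positions 1,5,6,7.

4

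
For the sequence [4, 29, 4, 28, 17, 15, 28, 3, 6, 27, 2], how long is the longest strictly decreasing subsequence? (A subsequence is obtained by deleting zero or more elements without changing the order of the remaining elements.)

6

Scanning left to right, the best length ending at each element is: 4→1, 29→1, 4→2, 28→2, 17→3, 15→4, 28→2, 3→5, 6→5, 27→3, 2→6.
So the longest decreasing subsequence has length 6, e.g. 29, 28, 17, 15, 3, 2.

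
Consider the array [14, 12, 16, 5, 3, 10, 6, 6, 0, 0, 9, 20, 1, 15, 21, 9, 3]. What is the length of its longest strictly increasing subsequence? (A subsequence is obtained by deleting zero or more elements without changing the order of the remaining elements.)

5

One longest increasing subsequence is 5, 6, 9, 20, 21 (positions 4,7,11,12,15), of length 5; no longer one exists.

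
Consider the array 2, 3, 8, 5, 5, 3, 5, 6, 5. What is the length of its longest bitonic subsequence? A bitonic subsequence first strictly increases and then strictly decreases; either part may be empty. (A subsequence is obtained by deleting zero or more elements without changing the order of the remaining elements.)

5

Let inc[i] be the LIS ending at i and dec[i] the longest strictly decreasing subsequence starting at i. inc = [1, 2, 3, 3, 3, 2, 3, 4, 3], dec = [1, 1, 3, 2, 2, 1, 1, 2, 1].
max_i inc[i]+dec[i]−1 = 5, with one witness 2, 3, 8, 6, 5.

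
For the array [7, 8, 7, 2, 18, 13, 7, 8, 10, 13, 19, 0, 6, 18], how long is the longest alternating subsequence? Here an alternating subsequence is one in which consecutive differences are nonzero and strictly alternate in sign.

8

A longest alternating subsequence is 7, 8, 7, 18, 7, 8, 0, 6 (positions 1,2,3,5,7,8,12,13); its 7 consecutive differences strictly alternate in sign, and length 8 is optimal.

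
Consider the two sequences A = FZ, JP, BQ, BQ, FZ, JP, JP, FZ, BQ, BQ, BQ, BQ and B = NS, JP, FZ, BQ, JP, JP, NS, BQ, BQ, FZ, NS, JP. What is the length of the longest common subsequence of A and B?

6

Backtracking the LCS table gives one alignment: FZ (A1,B3) → JP (A2,B6) → BQ (A3,B8) → BQ (A4,B9) → FZ (A5,B10) → JP (A7,B12).
So the longest common subsequence has length 6.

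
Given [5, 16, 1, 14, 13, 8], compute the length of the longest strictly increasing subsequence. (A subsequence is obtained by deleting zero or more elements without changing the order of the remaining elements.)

Scanning left to right, the best length ending at each element is: 5→1, 16→2, 1→1, 14→2, 13→2, 8→2.
So the longest increasing subsequence has length 2, e.g. 5, 16.

2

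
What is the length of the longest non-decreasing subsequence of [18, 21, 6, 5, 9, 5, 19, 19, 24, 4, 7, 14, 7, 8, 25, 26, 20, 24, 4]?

One longest non-decreasing subsequence is 6, 9, 19, 19, 24, 25, 26 (positions 3,5,7,8,9,15,16), of length 7; no longer one exists.

7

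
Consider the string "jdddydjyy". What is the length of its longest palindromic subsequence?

6

Using dp[i][j] = 2 + dp[i+1][j−1] if the ends match, else max(dp[i+1][j], dp[i][j−1]):
dp[1][9] = 6. A witness is jddddj at positions 1,2,3,4,6,7.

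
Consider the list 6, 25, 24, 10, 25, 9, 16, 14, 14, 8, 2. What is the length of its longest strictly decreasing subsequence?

6

Scanning left to right, the best length ending at each element is: 6→1, 25→1, 24→2, 10→3, 25→1, 9→4, 16→3, 14→4, 14→4, 8→5, 2→6.
So the longest decreasing subsequence has length 6, e.g. 25, 24, 10, 9, 8, 2.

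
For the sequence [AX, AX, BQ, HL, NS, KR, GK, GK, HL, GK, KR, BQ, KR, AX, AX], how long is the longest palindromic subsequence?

One longest palindromic subsequence is AX AX BQ KR GK HL GK KR BQ AX AX (positions 1,2,3,6,7,9,10,11,12,14,15); it reads the same forward and backward, and the interval DP gives dp[1][15] = 11.

11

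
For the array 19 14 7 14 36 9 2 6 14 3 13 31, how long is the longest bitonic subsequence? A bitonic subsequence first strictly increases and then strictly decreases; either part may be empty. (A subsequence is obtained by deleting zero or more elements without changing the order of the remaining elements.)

Let inc[i] be the LIS ending at i and dec[i] the longest strictly decreasing subsequence starting at i. inc = [1, 1, 1, 2, 3, 2, 1, 2, 3, 2, 3, 4], dec = [5, 4, 3, 4, 4, 3, 1, 2, 2, 1, 1, 1].
max_i inc[i]+dec[i]−1 = 6, with one witness 7, 14, 36, 9, 6, 3.

6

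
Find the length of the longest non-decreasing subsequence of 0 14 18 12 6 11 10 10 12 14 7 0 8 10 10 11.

Let dp[i] be the longest non-decreasing subsequence ending at position i. Then dp = [1, 2, 3, 2, 2, 3, 3, 4, 5, 6, 3, 2, 4, 5, 6, 7].
The maximum is 7; one witness is 0, 6, 10, 10, 10, 10, 11 at positions 1,5,7,8,14,15,16.

7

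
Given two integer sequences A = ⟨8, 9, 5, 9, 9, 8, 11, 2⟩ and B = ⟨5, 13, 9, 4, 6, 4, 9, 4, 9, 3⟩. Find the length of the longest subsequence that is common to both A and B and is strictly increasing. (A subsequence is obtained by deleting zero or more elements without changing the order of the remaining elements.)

2

For each value that appears in both, track the longest common increasing run ending there.
The best achievable length is 2; one witness is 5, 9 (A-positions 3,4, B-positions 1,3).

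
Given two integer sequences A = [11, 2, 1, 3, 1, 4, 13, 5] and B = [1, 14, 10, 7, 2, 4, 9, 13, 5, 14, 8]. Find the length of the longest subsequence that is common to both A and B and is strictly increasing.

A longest common strictly increasing subsequence is 1, 4, 13 (length 3); it appears in order in both A and B, and no longer such subsequence exists.

3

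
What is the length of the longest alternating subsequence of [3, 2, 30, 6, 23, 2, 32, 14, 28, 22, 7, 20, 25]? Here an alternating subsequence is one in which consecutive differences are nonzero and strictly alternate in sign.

11

Track the best alternating length ending on an up-step vs a down-step at each position: up/down = 1/1, 1/2, 3/1, 3/4, 5/4, 1/6, 7/1, 7/8, 9/8, 9/10, 7/10, 11/10, 11/10.
The maximum over both is 11; one such subsequence is 3, 2, 30, 6, 23, 2, 32, 14, 28, 7, 20.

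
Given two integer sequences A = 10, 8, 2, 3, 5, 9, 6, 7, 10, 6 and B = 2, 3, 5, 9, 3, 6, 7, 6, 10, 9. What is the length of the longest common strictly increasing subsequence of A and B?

6

For each value that appears in both, track the longest common increasing run ending there.
The best achievable length is 6; one witness is 2, 3, 5, 6, 7, 10 (A-positions 3,4,5,7,8,9, B-positions 1,2,3,6,7,9).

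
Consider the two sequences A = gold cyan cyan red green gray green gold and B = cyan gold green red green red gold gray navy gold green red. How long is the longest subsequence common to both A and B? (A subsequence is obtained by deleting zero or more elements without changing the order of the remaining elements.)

5

Backtracking the LCS table gives one alignment: gold (A1,B2) → red (A4,B4) → green (A5,B5) → gray (A6,B8) → green (A7,B11).
So the longest common subsequence has length 5.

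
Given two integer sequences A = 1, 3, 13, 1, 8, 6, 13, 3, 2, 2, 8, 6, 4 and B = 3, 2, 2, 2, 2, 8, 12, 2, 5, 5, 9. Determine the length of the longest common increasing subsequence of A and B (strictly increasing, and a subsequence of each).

2

A longest common strictly increasing subsequence is 3, 8 (length 2); it appears in order in both A and B, and no longer such subsequence exists.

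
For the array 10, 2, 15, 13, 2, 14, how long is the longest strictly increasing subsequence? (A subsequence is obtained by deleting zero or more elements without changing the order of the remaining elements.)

3

Let dp[i] be the longest increasing subsequence ending at position i. Then dp = [1, 1, 2, 2, 1, 3].
The maximum is 3; one witness is 10, 13, 14 at positions 1,4,6.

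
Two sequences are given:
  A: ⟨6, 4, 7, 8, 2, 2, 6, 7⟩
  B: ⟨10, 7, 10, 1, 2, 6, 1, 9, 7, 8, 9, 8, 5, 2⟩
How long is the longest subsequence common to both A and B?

Backtracking the LCS table gives one alignment: 6 (A1,B6) → 7 (A3,B9) → 8 (A4,B12) → 2 (A6,B14).
So the longest common subsequence has length 4.

4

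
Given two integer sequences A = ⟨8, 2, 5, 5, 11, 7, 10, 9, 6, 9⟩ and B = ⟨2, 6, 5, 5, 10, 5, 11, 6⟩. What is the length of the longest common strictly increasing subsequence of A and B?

3

A longest common strictly increasing subsequence is 2, 5, 10 (length 3); it appears in order in both A and B, and no longer such subsequence exists.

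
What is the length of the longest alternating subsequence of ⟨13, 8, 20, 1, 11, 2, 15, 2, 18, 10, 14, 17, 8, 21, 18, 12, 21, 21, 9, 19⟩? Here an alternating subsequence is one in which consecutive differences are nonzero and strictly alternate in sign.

A longest alternating subsequence is 13, 8, 20, 1, 11, 2, 15, 2, 18, 10, 14, 8, 21, 18, 21, 9, 19 (positions 1,2,3,4,5,6,7,8,9,10,11,13,14,15,17,19,20); its 16 consecutive differences strictly alternate in sign, and length 17 is optimal.

17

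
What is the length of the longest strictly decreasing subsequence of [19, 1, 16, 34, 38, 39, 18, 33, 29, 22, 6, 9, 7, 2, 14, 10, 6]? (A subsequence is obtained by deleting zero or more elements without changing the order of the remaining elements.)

7

Let dp[i] be the longest decreasing subsequence ending at position i. Then dp = [1, 2, 2, 1, 1, 1, 2, 2, 3, 4, 5, 5, 6, 7, 5, 6, 7].
The maximum is 7; one witness is 34, 33, 29, 22, 9, 7, 2 at positions 4,8,9,10,12,13,14.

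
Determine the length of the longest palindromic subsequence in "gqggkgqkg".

Using dp[i][j] = 2 + dp[i+1][j−1] if the ends match, else max(dp[i+1][j], dp[i][j−1]):
dp[1][9] = 7. A witness is gqgkgqg at positions 1,2,3,5,6,7,9.

7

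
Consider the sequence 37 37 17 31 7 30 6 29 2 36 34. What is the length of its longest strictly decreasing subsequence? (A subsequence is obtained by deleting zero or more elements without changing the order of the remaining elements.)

5

Scanning left to right, the best length ending at each element is: 37→1, 37→1, 17→2, 31→2, 7→3, 30→3, 6→4, 29→4, 2→5, 36→2, 34→3.
So the longest decreasing subsequence has length 5, e.g. 37, 17, 7, 6, 2.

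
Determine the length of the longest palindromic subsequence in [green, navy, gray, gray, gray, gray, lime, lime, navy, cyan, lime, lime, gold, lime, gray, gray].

9

Using dp[i][j] = 2 + dp[i+1][j−1] if the ends match, else max(dp[i+1][j], dp[i][j−1]):
dp[1][16] = 9. A witness is gray gray lime lime lime lime lime gray gray at positions 3,4,7,8,11,12,14,15,16.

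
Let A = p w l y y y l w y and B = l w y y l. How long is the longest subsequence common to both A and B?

A longest common subsequence is wyyl (length 4); the LCS DP confirms no longer common subsequence exists.

4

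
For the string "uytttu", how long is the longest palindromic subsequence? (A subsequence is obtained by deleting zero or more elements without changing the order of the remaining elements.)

5

One longest palindromic subsequence is utttu (positions 1,3,4,5,6); it reads the same forward and backward, and the interval DP gives dp[1][6] = 5.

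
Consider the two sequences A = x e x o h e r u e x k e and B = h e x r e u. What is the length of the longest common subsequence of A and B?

4

Backtracking the LCS table gives one alignment: e (A2,B2) → x (A3,B3) → e (A6,B5) → u (A8,B6).
So the longest common subsequence has length 4.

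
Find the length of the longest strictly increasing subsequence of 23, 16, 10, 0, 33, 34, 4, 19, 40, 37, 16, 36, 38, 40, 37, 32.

6

One longest increasing subsequence is 23, 33, 34, 37, 38, 40 (positions 1,5,6,10,13,14), of length 6; no longer one exists.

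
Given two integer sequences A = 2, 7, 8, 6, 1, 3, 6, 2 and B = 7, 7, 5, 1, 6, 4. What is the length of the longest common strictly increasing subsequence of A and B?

A longest common strictly increasing subsequence is 1, 6 (length 2); it appears in order in both A and B, and no longer such subsequence exists.

2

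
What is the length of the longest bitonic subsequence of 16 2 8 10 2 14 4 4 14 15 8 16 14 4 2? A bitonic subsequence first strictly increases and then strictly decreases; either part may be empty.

One longest bitonic subsequence is 2, 8, 10, 14, 15, 16, 14, 4, 2 (positions 2,3,4,6,10,12,13,14,15): it rises to 16 then falls. Length 9 is optimal.

9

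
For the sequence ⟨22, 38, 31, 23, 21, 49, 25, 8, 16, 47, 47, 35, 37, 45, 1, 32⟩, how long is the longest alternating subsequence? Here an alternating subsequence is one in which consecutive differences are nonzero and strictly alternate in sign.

A longest alternating subsequence is 22, 38, 31, 49, 25, 47, 35, 37, 1, 32 (positions 1,2,3,6,7,10,12,13,15,16); its 9 consecutive differences strictly alternate in sign, and length 10 is optimal.

10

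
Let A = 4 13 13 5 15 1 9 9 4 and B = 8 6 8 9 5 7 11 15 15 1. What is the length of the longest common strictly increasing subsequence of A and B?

2

For each value that appears in both, track the longest common increasing run ending there.
The best achievable length is 2; one witness is 5, 15 (A-positions 4,5, B-positions 5,8).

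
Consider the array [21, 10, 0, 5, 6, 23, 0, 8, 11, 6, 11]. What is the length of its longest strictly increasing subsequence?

5

One longest increasing subsequence is 0, 5, 6, 8, 11 (positions 3,4,5,8,9), of length 5; no longer one exists.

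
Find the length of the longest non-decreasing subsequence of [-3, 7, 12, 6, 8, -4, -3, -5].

3

Let dp[i] be the longest non-decreasing subsequence ending at position i. Then dp = [1, 2, 3, 2, 3, 1, 2, 1].
The maximum is 3; one witness is -3, 7, 12 at positions 1,2,3.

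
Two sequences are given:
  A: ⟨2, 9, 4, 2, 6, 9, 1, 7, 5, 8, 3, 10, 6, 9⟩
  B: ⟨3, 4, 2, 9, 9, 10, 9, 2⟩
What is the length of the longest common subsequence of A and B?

5

Backtracking the LCS table gives one alignment: 2 (A1,B3) → 9 (A2,B4) → 9 (A6,B5) → 10 (A12,B6) → 9 (A14,B7).
So the longest common subsequence has length 5.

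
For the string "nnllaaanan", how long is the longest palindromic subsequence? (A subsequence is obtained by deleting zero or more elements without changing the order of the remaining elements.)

7

One longest palindromic subsequence is nnaaann (positions 1,2,5,6,7,8,10); it reads the same forward and backward, and the interval DP gives dp[1][10] = 7.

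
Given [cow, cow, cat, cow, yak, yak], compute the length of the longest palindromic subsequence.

3

Using dp[i][j] = 2 + dp[i+1][j−1] if the ends match, else max(dp[i+1][j], dp[i][j−1]):
dp[1][6] = 3. A witness is cow cat cow at positions 2,3,4.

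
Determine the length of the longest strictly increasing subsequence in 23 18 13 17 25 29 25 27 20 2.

One longest increasing subsequence is 13, 17, 25, 29 (positions 3,4,5,6), of length 4; no longer one exists.

4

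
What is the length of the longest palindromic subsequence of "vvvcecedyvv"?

7

Using dp[i][j] = 2 + dp[i+1][j−1] if the ends match, else max(dp[i+1][j], dp[i][j−1]):
dp[1][11] = 7. A witness is vvecevv at positions 1,2,5,6,7,10,11.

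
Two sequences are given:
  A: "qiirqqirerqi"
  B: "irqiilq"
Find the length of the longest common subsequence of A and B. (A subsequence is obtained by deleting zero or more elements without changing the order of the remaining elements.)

5

A longest common subsequence is irqiq (length 5); the LCS DP confirms no longer common subsequence exists.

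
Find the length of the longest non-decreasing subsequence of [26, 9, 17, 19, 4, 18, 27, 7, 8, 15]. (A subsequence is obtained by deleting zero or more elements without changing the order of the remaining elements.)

4

Scanning left to right, the best length ending at each element is: 26→1, 9→1, 17→2, 19→3, 4→1, 18→3, 27→4, 7→2, 8→3, 15→4.
So the longest non-decreasing subsequence has length 4, e.g. 9, 17, 19, 27.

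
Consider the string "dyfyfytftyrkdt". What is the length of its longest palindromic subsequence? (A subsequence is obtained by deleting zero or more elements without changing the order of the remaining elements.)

9

One longest palindromic subsequence is dyfyfyfyd (positions 1,2,3,4,5,6,8,10,13); it reads the same forward and backward, and the interval DP gives dp[1][14] = 9.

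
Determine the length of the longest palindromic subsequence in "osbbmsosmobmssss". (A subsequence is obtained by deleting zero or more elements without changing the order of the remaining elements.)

One longest palindromic subsequence is sssmbmsss (positions 2,6,8,9,11,12,14,15,16); it reads the same forward and backward, and the interval DP gives dp[1][16] = 9.

9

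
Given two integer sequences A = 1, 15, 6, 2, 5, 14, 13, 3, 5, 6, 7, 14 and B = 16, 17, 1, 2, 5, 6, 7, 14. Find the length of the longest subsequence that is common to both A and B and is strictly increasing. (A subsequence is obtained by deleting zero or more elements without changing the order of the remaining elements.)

6

A longest common strictly increasing subsequence is 1, 2, 5, 6, 7, 14 (length 6); it appears in order in both A and B, and no longer such subsequence exists.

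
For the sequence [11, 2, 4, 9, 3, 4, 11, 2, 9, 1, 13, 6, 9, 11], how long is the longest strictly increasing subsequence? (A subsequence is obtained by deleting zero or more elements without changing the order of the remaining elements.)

One longest increasing subsequence is 2, 3, 4, 6, 9, 11 (positions 2,5,6,12,13,14), of length 6; no longer one exists.

6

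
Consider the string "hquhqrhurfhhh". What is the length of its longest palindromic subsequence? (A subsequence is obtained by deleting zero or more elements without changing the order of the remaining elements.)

7

One longest palindromic subsequence is hhhfhhh (positions 1,4,7,10,11,12,13); it reads the same forward and backward, and the interval DP gives dp[1][13] = 7.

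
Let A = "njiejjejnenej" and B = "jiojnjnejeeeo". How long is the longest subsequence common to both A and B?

8

Backtracking the LCS table gives one alignment: j (A2,B1) → i (A3,B2) → j (A5,B4) → j (A6,B6) → e (A7,B8) → j (A8,B9) → e (A10,B11) → e (A12,B12).
So the longest common subsequence has length 8.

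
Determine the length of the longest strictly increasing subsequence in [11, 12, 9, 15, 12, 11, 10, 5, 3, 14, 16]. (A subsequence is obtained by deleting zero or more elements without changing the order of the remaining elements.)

4

One longest increasing subsequence is 11, 12, 15, 16 (positions 1,2,4,11), of length 4; no longer one exists.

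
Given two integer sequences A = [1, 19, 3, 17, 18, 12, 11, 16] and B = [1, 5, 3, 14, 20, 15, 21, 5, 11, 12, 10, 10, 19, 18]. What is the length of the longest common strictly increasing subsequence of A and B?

A longest common strictly increasing subsequence is 1, 3, 11 (length 3); it appears in order in both A and B, and no longer such subsequence exists.

3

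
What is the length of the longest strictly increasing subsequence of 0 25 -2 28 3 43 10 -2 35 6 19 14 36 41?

6

One longest increasing subsequence is 0, 25, 28, 35, 36, 41 (positions 1,2,4,9,13,14), of length 6; no longer one exists.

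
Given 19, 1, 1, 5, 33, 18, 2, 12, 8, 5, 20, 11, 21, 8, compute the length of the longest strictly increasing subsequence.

5

Scanning left to right, the best length ending at each element is: 19→1, 1→1, 1→1, 5→2, 33→3, 18→3, 2→2, 12→3, 8→3, 5→3, 20→4, 11→4, 21→5, 8→4.
So the longest increasing subsequence has length 5, e.g. 1, 5, 18, 20, 21.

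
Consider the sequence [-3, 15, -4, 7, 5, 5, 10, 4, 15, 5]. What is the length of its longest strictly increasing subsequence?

One longest increasing subsequence is -3, 7, 10, 15 (positions 1,4,7,9), of length 4; no longer one exists.

4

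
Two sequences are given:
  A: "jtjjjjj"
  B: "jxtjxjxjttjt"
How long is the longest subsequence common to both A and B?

A longest common subsequence is jtjjjj (length 6); the LCS DP confirms no longer common subsequence exists.

6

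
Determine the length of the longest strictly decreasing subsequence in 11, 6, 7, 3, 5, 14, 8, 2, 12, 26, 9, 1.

5

Let dp[i] be the longest decreasing subsequence ending at position i. Then dp = [1, 2, 2, 3, 3, 1, 2, 4, 2, 1, 3, 5].
The maximum is 5; one witness is 11, 6, 3, 2, 1 at positions 1,2,4,8,12.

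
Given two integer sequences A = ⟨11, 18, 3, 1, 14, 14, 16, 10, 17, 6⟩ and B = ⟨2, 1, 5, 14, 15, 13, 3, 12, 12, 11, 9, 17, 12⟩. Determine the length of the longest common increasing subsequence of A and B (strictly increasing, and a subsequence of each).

3

For each value that appears in both, track the longest common increasing run ending there.
The best achievable length is 3; one witness is 1, 14, 17 (A-positions 4,5,9, B-positions 2,4,12).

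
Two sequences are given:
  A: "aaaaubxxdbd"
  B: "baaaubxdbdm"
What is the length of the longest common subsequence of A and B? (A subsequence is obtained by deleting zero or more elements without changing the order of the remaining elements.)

A longest common subsequence is aaaubxdbd (length 9); the LCS DP confirms no longer common subsequence exists.

9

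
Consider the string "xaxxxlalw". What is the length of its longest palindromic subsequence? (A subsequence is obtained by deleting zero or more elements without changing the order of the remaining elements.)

One longest palindromic subsequence is axxxa (positions 2,3,4,5,7); it reads the same forward and backward, and the interval DP gives dp[1][9] = 5.

5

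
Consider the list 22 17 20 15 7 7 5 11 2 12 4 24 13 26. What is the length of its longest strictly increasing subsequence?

Let dp[i] be the longest increasing subsequence ending at position i. Then dp = [1, 1, 2, 1, 1, 1, 1, 2, 1, 3, 2, 4, 4, 5].
The maximum is 5; one witness is 7, 11, 12, 24, 26 at positions 5,8,10,12,14.

5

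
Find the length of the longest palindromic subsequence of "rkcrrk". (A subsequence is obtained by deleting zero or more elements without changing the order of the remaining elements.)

One longest palindromic subsequence is krrk (positions 2,4,5,6); it reads the same forward and backward, and the interval DP gives dp[1][6] = 4.

4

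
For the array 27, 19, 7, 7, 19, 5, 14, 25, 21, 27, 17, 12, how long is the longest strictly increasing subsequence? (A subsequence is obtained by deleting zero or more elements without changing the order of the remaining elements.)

4

Let dp[i] be the longest increasing subsequence ending at position i. Then dp = [1, 1, 1, 1, 2, 1, 2, 3, 3, 4, 3, 2].
The maximum is 4; one witness is 7, 19, 25, 27 at positions 3,5,8,10.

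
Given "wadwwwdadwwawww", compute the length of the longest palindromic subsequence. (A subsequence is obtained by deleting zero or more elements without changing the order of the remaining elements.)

One longest palindromic subsequence is wwwwdadwwww (positions 1,4,5,6,7,8,9,11,13,14,15); it reads the same forward and backward, and the interval DP gives dp[1][15] = 11.

11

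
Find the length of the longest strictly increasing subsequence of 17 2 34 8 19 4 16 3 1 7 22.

4

Let dp[i] be the longest increasing subsequence ending at position i. Then dp = [1, 1, 2, 2, 3, 2, 3, 2, 1, 3, 4].
The maximum is 4; one witness is 2, 8, 19, 22 at positions 2,4,5,11.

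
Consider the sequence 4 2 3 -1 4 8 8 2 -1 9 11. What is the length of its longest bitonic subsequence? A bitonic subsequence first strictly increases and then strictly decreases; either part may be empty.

One longest bitonic subsequence is 2, 3, 4, 8, 2, -1 (positions 2,3,5,6,8,9): it rises to 8 then falls. Length 6 is optimal.

6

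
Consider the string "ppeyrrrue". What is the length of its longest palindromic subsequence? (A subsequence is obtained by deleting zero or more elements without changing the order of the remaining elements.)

One longest palindromic subsequence is errre (positions 3,5,6,7,9); it reads the same forward and backward, and the interval DP gives dp[1][9] = 5.

5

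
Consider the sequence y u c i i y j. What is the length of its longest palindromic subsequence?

Using dp[i][j] = 2 + dp[i+1][j−1] if the ends match, else max(dp[i+1][j], dp[i][j−1]):
dp[1][7] = 4. A witness is yiiy at positions 1,4,5,6.

4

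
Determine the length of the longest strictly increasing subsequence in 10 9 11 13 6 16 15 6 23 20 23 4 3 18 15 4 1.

One longest increasing subsequence is 10, 11, 13, 16, 20, 23 (positions 1,3,4,6,10,11), of length 6; no longer one exists.

6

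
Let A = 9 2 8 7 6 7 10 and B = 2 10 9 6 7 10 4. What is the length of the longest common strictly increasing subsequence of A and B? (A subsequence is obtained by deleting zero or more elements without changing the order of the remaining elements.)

For each value that appears in both, track the longest common increasing run ending there.
The best achievable length is 4; one witness is 2, 6, 7, 10 (A-positions 2,5,6,7, B-positions 1,4,5,6).

4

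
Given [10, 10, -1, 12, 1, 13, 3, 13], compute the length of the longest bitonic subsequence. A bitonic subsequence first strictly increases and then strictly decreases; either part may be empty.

4

One longest bitonic subsequence is 10, 12, 13, 3 (positions 1,4,6,7): it rises to 13 then falls. Length 4 is optimal.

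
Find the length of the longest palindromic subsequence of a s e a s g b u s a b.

Using dp[i][j] = 2 + dp[i+1][j−1] if the ends match, else max(dp[i+1][j], dp[i][j−1]):
dp[1][11] = 5. A witness is asusa at positions 4,5,8,9,10.

5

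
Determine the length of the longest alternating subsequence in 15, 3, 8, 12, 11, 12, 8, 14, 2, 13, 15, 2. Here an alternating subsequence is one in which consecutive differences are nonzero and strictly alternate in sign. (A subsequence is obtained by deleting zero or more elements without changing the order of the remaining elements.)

10

Track the best alternating length ending on an up-step vs a down-step at each position: up/down = 1/1, 1/2, 3/2, 3/2, 3/4, 5/2, 3/6, 7/2, 1/8, 9/8, 9/1, 1/10.
The maximum over both is 10; one such subsequence is 15, 3, 12, 11, 12, 8, 14, 2, 13, 2.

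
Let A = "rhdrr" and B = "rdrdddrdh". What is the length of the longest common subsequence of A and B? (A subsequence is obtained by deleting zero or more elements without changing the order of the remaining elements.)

4

Backtracking the LCS table gives one alignment: r (A1,B1) → d (A3,B2) → r (A4,B3) → r (A5,B7).
So the longest common subsequence has length 4.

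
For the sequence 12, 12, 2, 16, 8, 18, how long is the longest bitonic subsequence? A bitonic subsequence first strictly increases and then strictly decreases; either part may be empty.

Let inc[i] be the LIS ending at i and dec[i] the longest strictly decreasing subsequence starting at i. inc = [1, 1, 1, 2, 2, 3], dec = [2, 2, 1, 2, 1, 1].
max_i inc[i]+dec[i]−1 = 3, with one witness 12, 16, 8.

3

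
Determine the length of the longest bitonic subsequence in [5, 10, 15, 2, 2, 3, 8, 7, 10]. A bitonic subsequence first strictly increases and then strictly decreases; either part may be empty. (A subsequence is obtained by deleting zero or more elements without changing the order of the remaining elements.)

One longest bitonic subsequence is 5, 10, 15, 8, 7 (positions 1,2,3,7,8): it rises to 15 then falls. Length 5 is optimal.

5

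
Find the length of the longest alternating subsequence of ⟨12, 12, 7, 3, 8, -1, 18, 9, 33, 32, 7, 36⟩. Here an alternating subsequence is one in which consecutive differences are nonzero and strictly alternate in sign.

9

Track the best alternating length ending on an up-step vs a down-step at each position: up/down = 1/1, 1/1, 1/2, 1/2, 3/2, 1/4, 5/1, 5/6, 7/1, 7/8, 5/8, 9/1.
The maximum over both is 9; one such subsequence is 12, 7, 8, -1, 18, 9, 33, 32, 36.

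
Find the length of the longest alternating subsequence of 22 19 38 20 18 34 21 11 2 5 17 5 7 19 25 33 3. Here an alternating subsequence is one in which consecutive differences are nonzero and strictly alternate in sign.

10

Track the best alternating length ending on an up-step vs a down-step at each position: up/down = 1/1, 1/2, 3/1, 3/4, 1/4, 5/4, 5/6, 1/6, 1/6, 7/6, 7/6, 7/8, 9/8, 9/6, 9/6, 9/6, 7/10.
The maximum over both is 10; one such subsequence is 22, 19, 38, 20, 34, 11, 17, 5, 7, 3.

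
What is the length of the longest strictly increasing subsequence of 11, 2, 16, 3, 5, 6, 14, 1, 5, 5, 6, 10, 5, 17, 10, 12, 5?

6

Let dp[i] be the longest increasing subsequence ending at position i. Then dp = [1, 1, 2, 2, 3, 4, 5, 1, 3, 3, 4, 5, 3, 6, 5, 6, 3].
The maximum is 6; one witness is 2, 3, 5, 6, 14, 17 at positions 2,4,5,6,7,14.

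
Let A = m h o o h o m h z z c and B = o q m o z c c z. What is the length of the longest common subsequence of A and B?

4

Backtracking the LCS table gives one alignment: m (A1,B3) → o (A6,B4) → z (A9,B5) → z (A10,B8).
So the longest common subsequence has length 4.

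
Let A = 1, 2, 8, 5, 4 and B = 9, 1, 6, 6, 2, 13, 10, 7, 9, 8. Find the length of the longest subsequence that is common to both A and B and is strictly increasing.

For each value that appears in both, track the longest common increasing run ending there.
The best achievable length is 3; one witness is 1, 2, 8 (A-positions 1,2,3, B-positions 2,5,10).

3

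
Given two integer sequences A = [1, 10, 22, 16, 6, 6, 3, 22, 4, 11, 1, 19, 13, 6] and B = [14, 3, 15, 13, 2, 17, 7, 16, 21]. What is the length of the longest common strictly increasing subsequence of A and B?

A longest common strictly increasing subsequence is 3, 13 (length 2); it appears in order in both A and B, and no longer such subsequence exists.

2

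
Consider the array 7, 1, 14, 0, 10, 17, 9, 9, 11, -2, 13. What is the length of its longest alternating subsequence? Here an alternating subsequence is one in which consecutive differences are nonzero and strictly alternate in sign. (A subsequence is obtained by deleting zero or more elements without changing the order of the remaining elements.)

9

Track the best alternating length ending on an up-step vs a down-step at each position: up/down = 1/1, 1/2, 3/1, 1/4, 5/4, 5/1, 5/6, 5/6, 7/6, 1/8, 9/6.
The maximum over both is 9; one such subsequence is 7, 1, 14, 0, 10, 9, 11, -2, 13.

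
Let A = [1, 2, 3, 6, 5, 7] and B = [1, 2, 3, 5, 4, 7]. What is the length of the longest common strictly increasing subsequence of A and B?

5

For each value that appears in both, track the longest common increasing run ending there.
The best achievable length is 5; one witness is 1, 2, 3, 5, 7 (A-positions 1,2,3,5,6, B-positions 1,2,3,4,6).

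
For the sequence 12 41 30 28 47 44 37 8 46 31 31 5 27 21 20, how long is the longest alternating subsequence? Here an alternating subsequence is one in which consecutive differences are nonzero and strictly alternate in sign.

9

A longest alternating subsequence is 12, 41, 30, 47, 44, 46, 5, 27, 21 (positions 1,2,3,5,6,9,12,13,14); its 8 consecutive differences strictly alternate in sign, and length 9 is optimal.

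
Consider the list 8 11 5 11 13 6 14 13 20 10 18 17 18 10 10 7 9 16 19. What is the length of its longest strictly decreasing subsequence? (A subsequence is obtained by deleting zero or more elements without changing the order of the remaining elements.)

One longest decreasing subsequence is 20, 18, 17, 10, 7 (positions 9,11,12,14,16), of length 5; no longer one exists.

5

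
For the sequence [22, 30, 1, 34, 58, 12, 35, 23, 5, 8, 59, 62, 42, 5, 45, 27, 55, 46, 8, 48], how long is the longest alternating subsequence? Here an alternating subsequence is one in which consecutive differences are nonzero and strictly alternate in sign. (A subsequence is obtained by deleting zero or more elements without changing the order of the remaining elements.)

14

Track the best alternating length ending on an up-step vs a down-step at each position: up/down = 1/1, 2/1, 1/3, 4/1, 4/1, 4/5, 6/5, 6/7, 4/7, 8/7, 8/1, 8/1, 8/9, 4/9, 10/9, 10/11, 12/9, 12/13, 10/13, 14/13.
The maximum over both is 14; one such subsequence is 22, 30, 1, 34, 12, 35, 23, 59, 42, 45, 27, 55, 46, 48.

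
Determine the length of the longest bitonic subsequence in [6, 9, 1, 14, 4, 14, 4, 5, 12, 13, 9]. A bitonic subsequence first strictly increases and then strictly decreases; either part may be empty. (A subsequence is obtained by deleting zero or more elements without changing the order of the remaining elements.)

Let inc[i] be the LIS ending at i and dec[i] the longest strictly decreasing subsequence starting at i. inc = [1, 2, 1, 3, 2, 3, 2, 3, 4, 5, 4], dec = [2, 2, 1, 3, 1, 3, 1, 1, 2, 2, 1].
max_i inc[i]+dec[i]−1 = 6, with one witness 1, 4, 5, 12, 13, 9.

6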